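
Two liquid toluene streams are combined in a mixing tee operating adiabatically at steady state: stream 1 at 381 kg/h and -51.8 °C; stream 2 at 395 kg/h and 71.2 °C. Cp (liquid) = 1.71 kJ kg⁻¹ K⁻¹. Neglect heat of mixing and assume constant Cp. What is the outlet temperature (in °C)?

T_out = 10.8 °C

Energy balance with Q = 0: Σ ṁᵢCp,ᵢ(T_out − Tᵢ) = 0
Σ ṁᵢCp,ᵢTᵢ = 381×1.71×-51.8 + 395×1.71×71.2 = 14344
Σ ṁᵢCp,ᵢ = 381×1.71 + 395×1.71 = 1327
T_out = 14344 / 1327 = 10.81 °C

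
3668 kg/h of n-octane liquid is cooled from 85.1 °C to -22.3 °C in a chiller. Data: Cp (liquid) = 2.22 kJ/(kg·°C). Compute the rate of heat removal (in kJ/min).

Q_c = 14600 kJ/min

Q = ṁ·Cp·ΔT = 3668 × 2.22 × (-22.3 − 85.1) = -874550 kJ/h
Converting: 874550 / 3600 s = 242.93 kW
Cooling duty = 14576 kJ/min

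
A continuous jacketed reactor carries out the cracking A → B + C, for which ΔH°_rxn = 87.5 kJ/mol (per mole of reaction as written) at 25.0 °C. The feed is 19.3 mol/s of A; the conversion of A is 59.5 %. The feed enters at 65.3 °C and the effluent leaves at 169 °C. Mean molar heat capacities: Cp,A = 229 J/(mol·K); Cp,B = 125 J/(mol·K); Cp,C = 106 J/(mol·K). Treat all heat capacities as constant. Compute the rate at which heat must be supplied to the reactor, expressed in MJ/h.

Extent of reaction ξ = 0.595 × 19.3 = 11.483 mol/s
Reaction term: ξ·ΔH°_rxn = 11.483 × 87.5 = 1004.8 kJ/s
Sensible, feed 65.3→25 °C: -178.11 kJ/s
Outlet flows (mol/s): A 7.8165, B 11.483, C 11.483
Sensible, products 25→169 °C: 639.74 kJ/s
Q = ΔH = 1466.4 kJ/s = 1466.4 kW
Heat supplied = 5279.2 MJ/h

Q_in = 5280 MJ/h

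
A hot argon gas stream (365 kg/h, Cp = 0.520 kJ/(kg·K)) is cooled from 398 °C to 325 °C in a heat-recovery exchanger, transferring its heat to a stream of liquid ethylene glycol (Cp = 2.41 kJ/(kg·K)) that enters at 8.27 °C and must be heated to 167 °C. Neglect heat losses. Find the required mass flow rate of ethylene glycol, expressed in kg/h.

ṁ_c = 36.2 kg/h

Heat released by hot stream: Q = 365 × 0.520 × (398 − 325) = 13855 kJ/h
Energy balance on cold side (adiabatic exchanger): Q = ṁ_c·Cp_c·(T_c,out − T_c,in)
ṁ_c = 13855 / [2.41 × (167 − 8.27)] = 36.22 kg/h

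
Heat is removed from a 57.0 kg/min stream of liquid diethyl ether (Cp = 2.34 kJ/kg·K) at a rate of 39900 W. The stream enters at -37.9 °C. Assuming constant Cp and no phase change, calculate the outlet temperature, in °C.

T_out = -55.8 °C

Q = 39900 W = 2394 kJ/min
ΔT = Q/(ṁ·Cp) = 2394/(57.0×2.34) = 17.949 K
T_out = -37.9 − 17.949 = -55.849 °C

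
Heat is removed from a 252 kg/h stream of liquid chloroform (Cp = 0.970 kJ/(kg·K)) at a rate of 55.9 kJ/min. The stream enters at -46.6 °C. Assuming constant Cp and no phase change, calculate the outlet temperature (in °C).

Q = 55.9 kJ/min = 3354 kJ/h
ΔT = Q/(ṁ·Cp) = 3354/(252×0.970) = 13.721 K
T_out = -46.6 − 13.721 = -60.321 °C

T_out = -60.3 °C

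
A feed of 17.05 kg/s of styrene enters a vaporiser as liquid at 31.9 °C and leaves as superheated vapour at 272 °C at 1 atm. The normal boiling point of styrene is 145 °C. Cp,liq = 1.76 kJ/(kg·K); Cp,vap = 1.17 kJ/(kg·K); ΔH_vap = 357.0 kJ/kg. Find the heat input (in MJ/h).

Q = 43300 MJ/h

liquid 31.9→145 °C: 199.06 kJ/kg
vaporisation at 145 °C: 357 kJ/kg
vapour 145→272 °C: 148.59 kJ/kg
Δh = 199.06 + 357 + 148.59 = 704.65 kJ/kg
Q = ṁ·Δh = 17.05 kg/s × 704.65 kJ/kg = 12014 kJ/s
|Q| = 12014 kW = 43251 MJ/h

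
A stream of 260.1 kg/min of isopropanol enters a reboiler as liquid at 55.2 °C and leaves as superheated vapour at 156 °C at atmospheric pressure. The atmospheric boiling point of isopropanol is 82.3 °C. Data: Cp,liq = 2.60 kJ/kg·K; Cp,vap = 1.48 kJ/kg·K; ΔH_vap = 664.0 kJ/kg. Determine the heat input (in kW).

liquid 55.2→82.3 °C: 70.46 kJ/kg
vaporisation at 82.3 °C: 664 kJ/kg
vapour 82.3→156 °C: 109.08 kJ/kg
Δh = 70.46 + 664 + 109.08 = 843.54 kJ/kg
Q = ṁ·Δh = 260.1 kg/min × 843.54 kJ/kg = 219400 kJ/min
|Q| = 3656.7 kW

Q = 3660 kW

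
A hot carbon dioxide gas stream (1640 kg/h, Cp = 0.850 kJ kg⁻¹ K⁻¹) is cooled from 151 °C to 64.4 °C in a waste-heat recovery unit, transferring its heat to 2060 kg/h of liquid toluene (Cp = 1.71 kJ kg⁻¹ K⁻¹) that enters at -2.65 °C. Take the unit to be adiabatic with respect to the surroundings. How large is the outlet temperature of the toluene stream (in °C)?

T_c,out = 31.6 °C

Heat released by hot stream: Q = 1640 × 0.850 × (151 − 64.4) = 120720 kJ/h
Energy balance on cold side (adiabatic exchanger): Q = ṁ_c·Cp_c·(T_c,out − T_c,in)
T_c,out = -2.65 + 120720/(2060 × 1.71) = 31.62 °C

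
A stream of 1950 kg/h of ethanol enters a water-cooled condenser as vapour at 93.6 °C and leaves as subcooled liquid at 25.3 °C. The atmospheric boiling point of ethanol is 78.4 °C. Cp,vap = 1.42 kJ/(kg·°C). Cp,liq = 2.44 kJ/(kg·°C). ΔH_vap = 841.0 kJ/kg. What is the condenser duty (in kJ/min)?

vapour 93.6→78.4 °C: -21.584 kJ/kg
condensation at 78.4 °C: -841 kJ/kg
liquid 78.4→25.3 °C: -129.56 kJ/kg
Δh = -21.584 + -841 + -129.56 = -992.15 kJ/kg
Q = ṁ·Δh = 1950 kg/h × -992.15 kJ/kg = -1.9347e+06 kJ/h
|Q| = 537.41 kW = 32245 kJ/min

Q_c = 32200 kJ/min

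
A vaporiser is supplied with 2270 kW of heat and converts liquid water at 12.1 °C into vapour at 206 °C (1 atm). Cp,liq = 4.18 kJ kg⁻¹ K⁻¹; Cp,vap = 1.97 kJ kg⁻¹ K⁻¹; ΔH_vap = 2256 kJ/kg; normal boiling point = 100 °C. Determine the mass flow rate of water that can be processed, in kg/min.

ṁ = 48.1 kg/min

Δh = 4.18×(100−12.1) + 2256 + 1.97×(206−100) = 2832.2 kJ/kg
Q = 2270 kW = 2270 kJ/s = 136200 kJ/min
ṁ = Q/Δh = 136200 / 2832.2 = 48.089 kg/min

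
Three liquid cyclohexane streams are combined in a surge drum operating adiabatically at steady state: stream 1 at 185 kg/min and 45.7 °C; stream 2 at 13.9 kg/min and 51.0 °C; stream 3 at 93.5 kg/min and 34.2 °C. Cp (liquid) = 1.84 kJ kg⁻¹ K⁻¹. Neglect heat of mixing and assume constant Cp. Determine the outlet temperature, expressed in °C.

No heat crosses the boundary, so H_out = H_in.
Σ ṁᵢCp,ᵢTᵢ = 185×1.84×45.7 + 13.9×1.84×51.0 + 93.5×1.84×34.2 = 22744
Σ ṁᵢCp,ᵢ = 185×1.84 + 13.9×1.84 + 93.5×1.84 = 538.02
T_out = 22744 / 538.02 = 42.275 °C

T_out = 42.3 °C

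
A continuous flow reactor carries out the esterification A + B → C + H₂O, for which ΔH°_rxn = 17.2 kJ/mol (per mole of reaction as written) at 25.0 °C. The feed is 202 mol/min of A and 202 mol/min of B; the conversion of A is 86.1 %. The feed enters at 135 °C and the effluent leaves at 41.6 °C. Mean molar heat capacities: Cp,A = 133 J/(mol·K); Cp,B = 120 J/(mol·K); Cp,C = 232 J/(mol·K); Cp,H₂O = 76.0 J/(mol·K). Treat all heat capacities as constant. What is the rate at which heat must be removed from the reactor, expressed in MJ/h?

Q_out = 97.4 MJ/h

Extent of reaction ξ = 0.861 × 202 = 173.92 mol/min
Reaction term: ξ·ΔH°_rxn = 173.92 × 17.2 = 2991.5 kJ/min
Sensible, feed 135→25 °C: -5621.7 kJ/min
Outlet flows (mol/min): A 28.078, B 28.078, C 173.92, H₂O 173.92
Sensible, products 25→41.6 °C: 1007.2 kJ/min
Q = ΔH = -1623.1 kJ/min = -27.051 kW
Heat removed = 97.383 MJ/h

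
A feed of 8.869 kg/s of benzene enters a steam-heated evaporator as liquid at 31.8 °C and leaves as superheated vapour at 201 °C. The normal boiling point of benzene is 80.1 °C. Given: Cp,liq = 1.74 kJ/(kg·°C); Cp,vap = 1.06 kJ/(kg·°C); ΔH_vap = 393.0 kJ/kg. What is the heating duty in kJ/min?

Q = 322000 kJ/min

liquid 31.8→80.1 °C: 84.042 kJ/kg
vaporisation at 80.1 °C: 393 kJ/kg
vapour 80.1→201 °C: 128.15 kJ/kg
Δh = 84.042 + 393 + 128.15 = 605.2 kJ/kg
Q = ṁ·Δh = 8.869 kg/s × 605.2 kJ/kg = 5367.5 kJ/s
|Q| = 5367.5 kW = 322050 kJ/min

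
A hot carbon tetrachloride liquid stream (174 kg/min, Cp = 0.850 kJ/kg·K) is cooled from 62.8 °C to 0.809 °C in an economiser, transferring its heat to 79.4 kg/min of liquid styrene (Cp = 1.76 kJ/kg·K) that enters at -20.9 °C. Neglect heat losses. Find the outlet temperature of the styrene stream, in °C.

Heat released by hot stream: Q = 174 × 0.850 × (62.8 − 0.809) = 9168.5 kJ/min
Energy balance on cold side (adiabatic exchanger): Q = ṁ_c·Cp_c·(T_c,out − T_c,in)
T_c,out = -20.9 + 9168.5/(79.4 × 1.76) = 44.709 °C

T_c,out = 44.7 °C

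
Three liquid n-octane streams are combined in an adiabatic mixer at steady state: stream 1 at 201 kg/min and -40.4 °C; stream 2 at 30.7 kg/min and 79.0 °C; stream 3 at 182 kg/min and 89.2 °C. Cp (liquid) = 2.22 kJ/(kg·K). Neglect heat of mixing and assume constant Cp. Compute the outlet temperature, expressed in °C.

T_out = 25.5 °C

Energy balance with Q = 0: Σ ṁᵢCp,ᵢ(T_out − Tᵢ) = 0
Σ ṁᵢCp,ᵢTᵢ = 201×2.22×-40.4 + 30.7×2.22×79.0 + 182×2.22×89.2 = 23397
Σ ṁᵢCp,ᵢ = 201×2.22 + 30.7×2.22 + 182×2.22 = 918.41
T_out = 23397 / 918.41 = 25.476 °C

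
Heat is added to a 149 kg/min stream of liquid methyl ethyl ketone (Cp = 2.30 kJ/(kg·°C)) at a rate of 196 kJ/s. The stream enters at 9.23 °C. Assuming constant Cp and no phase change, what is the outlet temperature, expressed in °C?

T_out = 43.5 °C

Q = 196 kJ/s = 11760 kJ/min
ΔT = Q/(ṁ·Cp) = 11760/(149×2.30) = 34.316 K
T_out = 9.23 + 34.316 = 43.546 °C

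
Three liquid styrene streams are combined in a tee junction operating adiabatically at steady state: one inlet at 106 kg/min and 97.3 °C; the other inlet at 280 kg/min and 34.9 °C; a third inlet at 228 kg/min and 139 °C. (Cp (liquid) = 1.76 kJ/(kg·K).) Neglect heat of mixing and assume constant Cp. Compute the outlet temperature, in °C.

T_out = 84.3 °C

Adiabatic, steady state ⇒ Σ ṁᵢCp,ᵢ(T_out − Tᵢ) = 0
T_out = Σ ṁᵢCp,ᵢTᵢ / Σ ṁᵢCp,ᵢ
      = 91129 / 1080.6 = 84.329 °C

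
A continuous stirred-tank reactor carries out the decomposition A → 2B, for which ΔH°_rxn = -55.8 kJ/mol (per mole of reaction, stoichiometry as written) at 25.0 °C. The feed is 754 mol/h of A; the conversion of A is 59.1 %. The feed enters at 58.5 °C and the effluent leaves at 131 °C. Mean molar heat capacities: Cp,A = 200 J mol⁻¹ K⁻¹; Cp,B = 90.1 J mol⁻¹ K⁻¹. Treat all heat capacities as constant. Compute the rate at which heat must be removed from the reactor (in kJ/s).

Q_out = 4.13 kJ/s

Extent of reaction ξ = 0.591 × 754 = 445.61 mol/h
Reaction term: ξ·ΔH°_rxn = 445.61 × -55.8 = -24865 kJ/h
Sensible, feed 58.5→25 °C: -5051.8 kJ/h
Outlet flows (mol/h): A 308.39, B 891.23
Sensible, products 25→131 °C: 15050 kJ/h
Q = ΔH = -14868 kJ/h = -4.1299 kW
Heat removed = 4.1299 kJ/s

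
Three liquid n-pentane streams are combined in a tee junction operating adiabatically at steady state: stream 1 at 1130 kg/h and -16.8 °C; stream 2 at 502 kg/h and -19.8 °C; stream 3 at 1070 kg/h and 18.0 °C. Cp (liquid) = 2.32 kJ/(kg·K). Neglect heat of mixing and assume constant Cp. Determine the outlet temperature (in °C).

Energy balance with Q = 0: Σ ṁᵢCp,ᵢ(T_out − Tᵢ) = 0
Σ ṁᵢCp,ᵢTᵢ = 1130×2.32×-16.8 + 502×2.32×-19.8 + 1070×2.32×18.0 = -22420
Σ ṁᵢCp,ᵢ = 1130×2.32 + 502×2.32 + 1070×2.32 = 6268.6
T_out = -22420 / 6268.6 = -3.5765 °C

T_out = -3.58 °C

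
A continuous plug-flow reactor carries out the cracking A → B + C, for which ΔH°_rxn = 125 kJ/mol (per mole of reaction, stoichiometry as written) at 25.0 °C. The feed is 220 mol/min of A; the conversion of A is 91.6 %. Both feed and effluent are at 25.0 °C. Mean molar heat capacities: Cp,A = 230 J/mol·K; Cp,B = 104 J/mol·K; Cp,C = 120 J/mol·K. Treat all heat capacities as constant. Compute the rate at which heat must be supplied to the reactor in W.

Q_in = 420000 W

Extent of reaction ξ = 0.916 × 220 = 201.52 mol/min
Reaction term: ξ·ΔH°_rxn = 201.52 × 125 = 25190 kJ/min
Q = ΔH = 25190 kJ/min = 419.83 kW
Heat supplied = 419830 W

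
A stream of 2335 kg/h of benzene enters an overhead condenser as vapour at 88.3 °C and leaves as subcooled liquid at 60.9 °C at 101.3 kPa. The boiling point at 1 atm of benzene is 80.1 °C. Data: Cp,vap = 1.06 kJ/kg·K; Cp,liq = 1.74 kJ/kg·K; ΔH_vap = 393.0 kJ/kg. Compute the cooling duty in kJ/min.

vapour 88.3→80.1 °C: -8.692 kJ/kg
condensation at 80.1 °C: -393 kJ/kg
liquid 80.1→60.9 °C: -33.408 kJ/kg
Δh = -8.692 + -393 + -33.408 = -435.1 kJ/kg
Q = ṁ·Δh = 2335 kg/h × -435.1 kJ/kg = -1.016e+06 kJ/h
|Q| = 282.21 kW = 16933 kJ/min

Q_c = 16900 kJ/min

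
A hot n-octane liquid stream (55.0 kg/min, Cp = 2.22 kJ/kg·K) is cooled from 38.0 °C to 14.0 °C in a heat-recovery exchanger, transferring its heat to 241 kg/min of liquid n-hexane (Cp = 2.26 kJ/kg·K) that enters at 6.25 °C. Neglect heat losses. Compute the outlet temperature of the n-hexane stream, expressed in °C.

Heat released by hot stream: Q = 55.0 × 2.22 × (38.0 − 14.0) = 2930.4 kJ/min
Energy balance on cold side (adiabatic exchanger): Q = ṁ_c·Cp_c·(T_c,out − T_c,in)
T_c,out = 6.25 + 2930.4/(241 × 2.26) = 11.63 °C

T_c,out = 11.6 °C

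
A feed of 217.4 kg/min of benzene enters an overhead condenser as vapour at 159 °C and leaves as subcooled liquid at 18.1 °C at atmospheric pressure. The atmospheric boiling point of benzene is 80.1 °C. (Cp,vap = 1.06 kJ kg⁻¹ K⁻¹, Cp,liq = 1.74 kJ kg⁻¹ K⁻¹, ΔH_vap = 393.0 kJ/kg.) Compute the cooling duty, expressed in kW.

vapour 159→80.1 °C: -83.634 kJ/kg
condensation at 80.1 °C: -393 kJ/kg
liquid 80.1→18.1 °C: -107.88 kJ/kg
Δh = -83.634 + -393 + -107.88 = -584.51 kJ/kg
Q = ṁ·Δh = 217.4 kg/min × -584.51 kJ/kg = -127070 kJ/min
|Q| = 2117.9 kW

Q_c = 2120 kW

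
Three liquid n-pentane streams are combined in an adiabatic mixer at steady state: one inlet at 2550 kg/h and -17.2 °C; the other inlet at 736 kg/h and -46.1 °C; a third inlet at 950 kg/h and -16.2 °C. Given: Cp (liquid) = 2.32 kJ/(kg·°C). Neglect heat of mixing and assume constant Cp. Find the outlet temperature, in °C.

Adiabatic, steady state ⇒ Σ ṁᵢCp,ᵢ(T_out − Tᵢ) = 0
T_out = Σ ṁᵢCp,ᵢTᵢ / Σ ṁᵢCp,ᵢ
      = -216180 / 9827.5 = -21.997 °C

T_out = -22.0 °C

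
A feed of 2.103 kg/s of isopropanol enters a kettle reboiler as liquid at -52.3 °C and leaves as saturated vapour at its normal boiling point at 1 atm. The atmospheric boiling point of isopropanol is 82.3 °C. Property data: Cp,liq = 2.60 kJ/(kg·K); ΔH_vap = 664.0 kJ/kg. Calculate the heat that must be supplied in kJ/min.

Q = 128000 kJ/min

liquid -52.3→82.3 °C: 349.96 kJ/kg
vaporisation at 82.3 °C: 664 kJ/kg
Δh = 349.96 + 664 = 1014 kJ/kg
Q = ṁ·Δh = 2.103 kg/s × 1014 kJ/kg = 2132.4 kJ/s
|Q| = 2132.4 kW = 127940 kJ/min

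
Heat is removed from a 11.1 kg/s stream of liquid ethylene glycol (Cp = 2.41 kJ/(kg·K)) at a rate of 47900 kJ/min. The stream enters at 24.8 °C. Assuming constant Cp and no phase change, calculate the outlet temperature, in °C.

T_out = -5.04 °C

Q = 47900 kJ/min = 798.33 kJ/s
ΔT = Q/(ṁ·Cp) = 798.33/(11.1×2.41) = 29.843 K
T_out = 24.8 − 29.843 = -5.0431 °C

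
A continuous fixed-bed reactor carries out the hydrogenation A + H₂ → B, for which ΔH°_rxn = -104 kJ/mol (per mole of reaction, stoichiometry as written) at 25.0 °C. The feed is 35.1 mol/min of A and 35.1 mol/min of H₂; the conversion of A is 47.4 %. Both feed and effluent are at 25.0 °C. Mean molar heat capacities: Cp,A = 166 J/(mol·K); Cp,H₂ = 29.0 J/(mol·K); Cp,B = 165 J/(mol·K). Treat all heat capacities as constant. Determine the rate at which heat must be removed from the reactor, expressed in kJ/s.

Q_out = 28.8 kJ/s

Extent of reaction ξ = 0.474 × 35.1 = 16.637 mol/min
Reaction term: ξ·ΔH°_rxn = 16.637 × -104 = -1730.3 kJ/min
Q = ΔH = -1730.3 kJ/min = -28.838 kW
Heat removed = 28.838 kJ/s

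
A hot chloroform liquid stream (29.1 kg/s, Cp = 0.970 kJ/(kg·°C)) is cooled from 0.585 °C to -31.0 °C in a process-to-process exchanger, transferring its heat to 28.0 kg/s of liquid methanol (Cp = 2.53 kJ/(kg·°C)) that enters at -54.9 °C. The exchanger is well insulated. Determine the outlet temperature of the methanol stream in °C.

T_c,out = -42.3 °C

Heat released by hot stream: Q = 29.1 × 0.970 × (0.585 − -31.0) = 891.55 kJ/s
Energy balance on cold side (adiabatic exchanger): Q = ṁ_c·Cp_c·(T_c,out − T_c,in)
T_c,out = -54.9 + 891.55/(28.0 × 2.53) = -42.315 °C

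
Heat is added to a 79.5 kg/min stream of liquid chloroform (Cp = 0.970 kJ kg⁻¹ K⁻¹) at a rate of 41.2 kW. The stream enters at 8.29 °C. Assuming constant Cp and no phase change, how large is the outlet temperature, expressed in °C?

Q = 41.2 kW = 2472 kJ/min
ΔT = Q/(ṁ·Cp) = 2472/(79.5×0.970) = 32.056 K
T_out = 8.29 + 32.056 = 40.346 °C

T_out = 40.3 °C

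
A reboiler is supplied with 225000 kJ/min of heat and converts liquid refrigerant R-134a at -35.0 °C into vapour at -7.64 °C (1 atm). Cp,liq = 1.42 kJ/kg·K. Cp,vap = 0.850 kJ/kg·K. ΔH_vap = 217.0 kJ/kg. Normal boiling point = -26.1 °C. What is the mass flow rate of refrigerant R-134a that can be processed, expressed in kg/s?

Δh = 1.42×(-26.1−-35.0) + 217.0 + 0.850×(-7.64−-26.1) = 245.33 kJ/kg
Q = 225000 kJ/min = 3750 kJ/s = 3750 kJ/s
ṁ = Q/Δh = 3750 / 245.33 = 15.286 kg/s

ṁ = 15.3 kg/s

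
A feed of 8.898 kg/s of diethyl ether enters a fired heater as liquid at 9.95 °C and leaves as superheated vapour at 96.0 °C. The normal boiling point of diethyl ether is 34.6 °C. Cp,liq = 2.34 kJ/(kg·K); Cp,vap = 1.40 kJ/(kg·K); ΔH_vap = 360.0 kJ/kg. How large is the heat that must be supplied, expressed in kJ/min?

liquid 9.95→34.6 °C: 57.681 kJ/kg
vaporisation at 34.6 °C: 360 kJ/kg
vapour 34.6→96.0 °C: 85.96 kJ/kg
Δh = 57.681 + 360 + 85.96 = 503.64 kJ/kg
Q = ṁ·Δh = 8.898 kg/s × 503.64 kJ/kg = 4481.4 kJ/s
|Q| = 4481.4 kW = 268880 kJ/min

Q = 269000 kJ/min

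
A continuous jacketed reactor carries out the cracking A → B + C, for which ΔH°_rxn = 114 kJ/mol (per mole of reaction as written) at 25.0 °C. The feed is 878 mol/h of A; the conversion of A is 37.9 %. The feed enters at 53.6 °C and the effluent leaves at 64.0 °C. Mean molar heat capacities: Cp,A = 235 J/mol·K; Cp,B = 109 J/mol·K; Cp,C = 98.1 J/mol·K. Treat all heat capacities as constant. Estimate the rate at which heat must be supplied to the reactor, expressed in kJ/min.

Q_in = 662 kJ/min

Extent of reaction ξ = 0.379 × 878 = 332.76 mol/h
Reaction term: ξ·ΔH°_rxn = 332.76 × 114 = 37935 kJ/h
Sensible, feed 53.6→25 °C: -5901 kJ/h
Outlet flows (mol/h): A 545.24, B 332.76, C 332.76
Sensible, products 25→64.0 °C: 7684.8 kJ/h
Q = ΔH = 39719 kJ/h = 11.033 kW
Heat supplied = 661.98 kJ/min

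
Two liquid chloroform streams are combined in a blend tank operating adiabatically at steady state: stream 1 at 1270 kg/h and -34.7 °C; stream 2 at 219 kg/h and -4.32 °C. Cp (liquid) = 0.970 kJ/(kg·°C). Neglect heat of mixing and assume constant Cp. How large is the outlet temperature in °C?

T_out = -30.2 °C

Adiabatic, steady state ⇒ Σ ṁᵢCp,ᵢ(T_out − Tᵢ) = 0
T_out = Σ ṁᵢCp,ᵢTᵢ / Σ ṁᵢCp,ᵢ
      = -43665 / 1444.3 = -30.232 °C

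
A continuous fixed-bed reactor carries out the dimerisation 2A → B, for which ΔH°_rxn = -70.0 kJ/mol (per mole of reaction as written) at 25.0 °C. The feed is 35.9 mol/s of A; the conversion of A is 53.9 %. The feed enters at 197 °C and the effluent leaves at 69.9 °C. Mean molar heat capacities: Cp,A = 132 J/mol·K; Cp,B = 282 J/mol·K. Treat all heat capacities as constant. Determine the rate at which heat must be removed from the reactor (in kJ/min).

Q_out = 76300 kJ/min

Extent of reaction ξ = 0.539 × 35.9 / 2 = 9.6751 mol/s
Reaction term: ξ·ΔH°_rxn = 9.6751 × -70.0 = -677.25 kJ/s
Sensible, feed 197→25 °C: -815.07 kJ/s
Outlet flows (mol/s): A 16.55, B 9.6751
Sensible, products 25→69.9 °C: 220.59 kJ/s
Q = ΔH = -1271.7 kJ/s = -1271.7 kW
Heat removed = 76304 kJ/min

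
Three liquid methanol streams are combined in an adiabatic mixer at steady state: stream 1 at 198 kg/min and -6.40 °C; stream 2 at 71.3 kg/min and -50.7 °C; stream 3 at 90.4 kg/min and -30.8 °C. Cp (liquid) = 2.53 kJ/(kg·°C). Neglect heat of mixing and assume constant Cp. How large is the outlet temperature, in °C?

Energy balance with Q = 0: Σ ṁᵢCp,ᵢ(T_out − Tᵢ) = 0
Σ ṁᵢCp,ᵢTᵢ = 198×2.53×-6.40 + 71.3×2.53×-50.7 + 90.4×2.53×-30.8 = -19396
Σ ṁᵢCp,ᵢ = 198×2.53 + 71.3×2.53 + 90.4×2.53 = 910.04
T_out = -19396 / 910.04 = -21.313 °C

T_out = -21.3 °C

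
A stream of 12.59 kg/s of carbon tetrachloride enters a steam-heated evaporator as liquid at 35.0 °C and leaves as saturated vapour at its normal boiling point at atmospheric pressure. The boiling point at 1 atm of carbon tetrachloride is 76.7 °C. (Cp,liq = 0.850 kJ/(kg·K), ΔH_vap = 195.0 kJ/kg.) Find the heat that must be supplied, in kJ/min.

Q = 174000 kJ/min

liquid 35.0→76.7 °C: 35.445 kJ/kg
vaporisation at 76.7 °C: 195 kJ/kg
Δh = 35.445 + 195 = 230.44 kJ/kg
Q = ṁ·Δh = 12.59 kg/s × 230.44 kJ/kg = 2901.3 kJ/s
|Q| = 2901.3 kW = 174080 kJ/min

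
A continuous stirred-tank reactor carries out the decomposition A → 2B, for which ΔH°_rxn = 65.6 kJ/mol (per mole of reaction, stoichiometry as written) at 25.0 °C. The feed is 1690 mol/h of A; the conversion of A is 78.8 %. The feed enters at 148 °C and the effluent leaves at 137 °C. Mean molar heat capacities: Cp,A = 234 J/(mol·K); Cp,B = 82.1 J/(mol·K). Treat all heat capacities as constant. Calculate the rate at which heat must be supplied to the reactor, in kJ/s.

Extent of reaction ξ = 0.788 × 1690 = 1331.7 mol/h
Reaction term: ξ·ΔH°_rxn = 1331.7 × 65.6 = 87361 kJ/h
Sensible, feed 148→25 °C: -48642 kJ/h
Outlet flows (mol/h): A 358.28, B 2663.4
Sensible, products 25→137 °C: 33881 kJ/h
Q = ΔH = 72600 kJ/h = 20.167 kW
Heat supplied = 20.167 kJ/s

Q_in = 20.2 kJ/s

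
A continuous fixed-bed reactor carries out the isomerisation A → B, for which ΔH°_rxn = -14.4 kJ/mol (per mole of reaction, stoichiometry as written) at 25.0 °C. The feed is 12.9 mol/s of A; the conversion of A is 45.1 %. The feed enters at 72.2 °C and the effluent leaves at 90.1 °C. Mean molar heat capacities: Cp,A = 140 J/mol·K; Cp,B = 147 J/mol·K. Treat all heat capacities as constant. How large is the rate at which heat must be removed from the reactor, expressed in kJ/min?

Extent of reaction ξ = 0.451 × 12.9 = 5.8179 mol/s
Reaction term: ξ·ΔH°_rxn = 5.8179 × -14.4 = -83.778 kJ/s
Sensible, feed 72.2→25 °C: -85.243 kJ/s
Outlet flows (mol/s): A 7.0821, B 5.8179
Sensible, products 25→90.1 °C: 120.22 kJ/s
Q = ΔH = -48.799 kJ/s = -48.799 kW
Heat removed = 2927.9 kJ/min

Q_out = 2930 kJ/min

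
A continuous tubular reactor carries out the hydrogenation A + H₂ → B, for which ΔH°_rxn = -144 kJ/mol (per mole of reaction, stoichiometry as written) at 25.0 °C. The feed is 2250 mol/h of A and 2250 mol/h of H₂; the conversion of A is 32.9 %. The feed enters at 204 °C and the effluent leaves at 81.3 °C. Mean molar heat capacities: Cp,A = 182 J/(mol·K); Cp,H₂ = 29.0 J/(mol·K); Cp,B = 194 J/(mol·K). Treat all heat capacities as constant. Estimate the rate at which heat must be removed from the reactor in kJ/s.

Extent of reaction ξ = 0.329 × 2250 = 740.25 mol/h
Reaction term: ξ·ΔH°_rxn = 740.25 × -144 = -106600 kJ/h
Sensible, feed 204→25 °C: -84980 kJ/h
Outlet flows (mol/h): A 1509.8, H₂ 1509.8, B 740.25
Sensible, products 25→81.3 °C: 26020 kJ/h
Q = ΔH = -165560 kJ/h = -45.988 kW
Heat removed = 45.988 kJ/s

Q_out = 46.0 kJ/s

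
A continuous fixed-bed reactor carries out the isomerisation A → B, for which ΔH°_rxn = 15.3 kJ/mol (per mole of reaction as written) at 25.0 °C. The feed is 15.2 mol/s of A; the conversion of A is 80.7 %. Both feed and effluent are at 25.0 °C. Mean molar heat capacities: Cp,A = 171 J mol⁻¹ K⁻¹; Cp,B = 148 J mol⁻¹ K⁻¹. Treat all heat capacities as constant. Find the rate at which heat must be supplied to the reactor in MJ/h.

Q_in = 676 MJ/h

Extent of reaction ξ = 0.807 × 15.2 = 12.266 mol/s
Reaction term: ξ·ΔH°_rxn = 12.266 × 15.3 = 187.68 kJ/s
Q = ΔH = 187.68 kJ/s = 187.68 kW
Heat supplied = 675.63 MJ/h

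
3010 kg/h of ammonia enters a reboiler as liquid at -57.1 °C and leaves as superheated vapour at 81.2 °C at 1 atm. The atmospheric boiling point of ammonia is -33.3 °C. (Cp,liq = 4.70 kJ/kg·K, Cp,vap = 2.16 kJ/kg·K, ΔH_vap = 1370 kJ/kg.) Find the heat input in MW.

liquid -57.1→-33.3 °C: 111.86 kJ/kg
vaporisation at -33.3 °C: 1370 kJ/kg
vapour -33.3→81.2 °C: 247.32 kJ/kg
Δh = 111.86 + 1370 + 247.32 = 1729.2 kJ/kg
Q = ṁ·Δh = 3010 kg/h × 1729.2 kJ/kg = 5.2048e+06 kJ/h
|Q| = 1445.8 kW = 1.4458 MW

Q = 1.45 MW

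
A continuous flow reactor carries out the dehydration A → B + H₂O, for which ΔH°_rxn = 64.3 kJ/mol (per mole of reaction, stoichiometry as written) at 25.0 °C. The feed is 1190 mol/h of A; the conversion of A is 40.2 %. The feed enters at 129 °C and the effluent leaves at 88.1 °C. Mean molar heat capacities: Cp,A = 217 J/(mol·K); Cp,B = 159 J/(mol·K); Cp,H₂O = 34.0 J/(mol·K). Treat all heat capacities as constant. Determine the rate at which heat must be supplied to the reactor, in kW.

Extent of reaction ξ = 0.402 × 1190 = 478.38 mol/h
Reaction term: ξ·ΔH°_rxn = 478.38 × 64.3 = 30760 kJ/h
Sensible, feed 129→25 °C: -26856 kJ/h
Outlet flows (mol/h): A 711.62, B 478.38, H₂O 478.38
Sensible, products 25→88.1 °C: 15570 kJ/h
Q = ΔH = 19474 kJ/h = 5.4094 kW
Heat supplied = 5.4094 kW

Q_in = 5.41 kW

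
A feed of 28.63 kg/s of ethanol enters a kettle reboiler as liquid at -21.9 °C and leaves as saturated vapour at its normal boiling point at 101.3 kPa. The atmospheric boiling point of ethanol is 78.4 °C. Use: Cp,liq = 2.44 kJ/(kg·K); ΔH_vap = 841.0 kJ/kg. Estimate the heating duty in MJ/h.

liquid -21.9→78.4 °C: 244.73 kJ/kg
vaporisation at 78.4 °C: 841 kJ/kg
Δh = 244.73 + 841 = 1085.7 kJ/kg
Q = ṁ·Δh = 28.63 kg/s × 1085.7 kJ/kg = 31085 kJ/s
|Q| = 31085 kW = 111900 MJ/h

Q = 112000 MJ/h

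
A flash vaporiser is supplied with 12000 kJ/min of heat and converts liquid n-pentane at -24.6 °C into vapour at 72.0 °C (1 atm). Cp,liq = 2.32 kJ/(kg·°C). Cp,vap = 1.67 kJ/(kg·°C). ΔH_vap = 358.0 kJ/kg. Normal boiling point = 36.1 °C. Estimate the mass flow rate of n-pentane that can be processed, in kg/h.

Δh = 2.32×(36.1−-24.6) + 358.0 + 1.67×(72.0−36.1) = 558.78 kJ/kg
Q = 12000 kJ/min = 200 kJ/s = 720000 kJ/h
ṁ = Q/Δh = 720000 / 558.78 = 1288.5 kg/h

ṁ = 1290 kg/h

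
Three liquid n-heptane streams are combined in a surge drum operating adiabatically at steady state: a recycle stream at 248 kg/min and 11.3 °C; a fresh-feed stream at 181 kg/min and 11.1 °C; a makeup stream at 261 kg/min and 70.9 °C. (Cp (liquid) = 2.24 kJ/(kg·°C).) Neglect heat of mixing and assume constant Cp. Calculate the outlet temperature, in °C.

T_out = 33.8 °C

Adiabatic, steady state ⇒ Σ ṁᵢCp,ᵢ(T_out − Tᵢ) = 0
Σ ṁᵢCp,ᵢTᵢ = 248×2.24×11.3 + 181×2.24×11.1 + 261×2.24×70.9 = 52229
Σ ṁᵢCp,ᵢ = 248×2.24 + 181×2.24 + 261×2.24 = 1545.6
T_out = 52229 / 1545.6 = 33.792 °C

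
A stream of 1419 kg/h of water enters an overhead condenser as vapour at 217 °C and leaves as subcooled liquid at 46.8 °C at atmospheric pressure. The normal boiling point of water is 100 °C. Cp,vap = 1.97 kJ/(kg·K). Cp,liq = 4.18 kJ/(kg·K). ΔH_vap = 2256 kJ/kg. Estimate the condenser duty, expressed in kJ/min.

Q_c = 64100 kJ/min

vapour 217→100 °C: -230.49 kJ/kg
condensation at 100 °C: -2256 kJ/kg
liquid 100→46.8 °C: -222.38 kJ/kg
Δh = -230.49 + -2256 + -222.38 = -2708.9 kJ/kg
Q = ṁ·Δh = 1419 kg/h × -2708.9 kJ/kg = -3.8439e+06 kJ/h
|Q| = 1067.7 kW = 64065 kJ/min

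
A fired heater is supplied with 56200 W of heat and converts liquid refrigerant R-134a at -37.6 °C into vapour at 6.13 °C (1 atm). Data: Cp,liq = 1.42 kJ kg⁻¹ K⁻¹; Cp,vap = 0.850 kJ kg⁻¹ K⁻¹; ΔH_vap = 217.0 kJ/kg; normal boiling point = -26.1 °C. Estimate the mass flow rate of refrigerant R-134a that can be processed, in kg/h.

Δh = 1.42×(-26.1−-37.6) + 217.0 + 0.850×(6.13−-26.1) = 260.73 kJ/kg
Q = 56200 W = 56.2 kJ/s = 202320 kJ/h
ṁ = Q/Δh = 202320 / 260.73 = 775.99 kg/h

ṁ = 776 kg/h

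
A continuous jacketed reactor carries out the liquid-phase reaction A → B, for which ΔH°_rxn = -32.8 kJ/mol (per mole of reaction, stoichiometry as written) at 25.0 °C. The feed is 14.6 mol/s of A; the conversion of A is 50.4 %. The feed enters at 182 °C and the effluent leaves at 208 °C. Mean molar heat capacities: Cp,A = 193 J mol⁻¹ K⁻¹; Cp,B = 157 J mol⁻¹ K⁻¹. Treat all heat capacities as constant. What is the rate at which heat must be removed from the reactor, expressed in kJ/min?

Q_out = 13000 kJ/min

Extent of reaction ξ = 0.504 × 14.6 = 7.3584 mol/s
Reaction term: ξ·ΔH°_rxn = 7.3584 × -32.8 = -241.36 kJ/s
Sensible, feed 182→25 °C: -442.39 kJ/s
Outlet flows (mol/s): A 7.2416, B 7.3584
Sensible, products 25→208 °C: 467.18 kJ/s
Q = ΔH = -216.57 kJ/s = -216.57 kW
Heat removed = 12994 kJ/min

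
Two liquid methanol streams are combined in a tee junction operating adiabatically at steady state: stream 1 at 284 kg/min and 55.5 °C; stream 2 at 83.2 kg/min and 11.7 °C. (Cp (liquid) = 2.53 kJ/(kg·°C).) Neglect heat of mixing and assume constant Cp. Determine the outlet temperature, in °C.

T_out = 45.6 °C

Adiabatic, steady state ⇒ Σ ṁᵢCp,ᵢ(T_out − Tᵢ) = 0
Σ ṁᵢCp,ᵢTᵢ = 284×2.53×55.5 + 83.2×2.53×11.7 = 42341
Σ ṁᵢCp,ᵢ = 284×2.53 + 83.2×2.53 = 929.02
T_out = 42341 / 929.02 = 45.576 °C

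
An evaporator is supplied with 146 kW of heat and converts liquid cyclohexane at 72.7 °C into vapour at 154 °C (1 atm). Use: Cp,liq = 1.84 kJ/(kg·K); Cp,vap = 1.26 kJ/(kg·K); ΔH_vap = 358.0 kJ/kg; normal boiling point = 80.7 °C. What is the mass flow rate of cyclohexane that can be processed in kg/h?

Δh = 1.84×(80.7−72.7) + 358.0 + 1.26×(154−80.7) = 465.08 kJ/kg
Q = 146 kW = 146 kJ/s = 525600 kJ/h
ṁ = Q/Δh = 525600 / 465.08 = 1130.1 kg/h

ṁ = 1130 kg/h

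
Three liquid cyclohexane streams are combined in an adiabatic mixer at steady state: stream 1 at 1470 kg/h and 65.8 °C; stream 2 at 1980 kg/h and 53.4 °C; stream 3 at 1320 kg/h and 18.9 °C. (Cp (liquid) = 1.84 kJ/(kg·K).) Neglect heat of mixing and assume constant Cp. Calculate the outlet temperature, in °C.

T_out = 47.7 °C

Adiabatic, steady state ⇒ Σ ṁᵢCp,ᵢ(T_out − Tᵢ) = 0
Σ ṁᵢCp,ᵢTᵢ = 1470×1.84×65.8 + 1980×1.84×53.4 + 1320×1.84×18.9 = 418430
Σ ṁᵢCp,ᵢ = 1470×1.84 + 1980×1.84 + 1320×1.84 = 8776.8
T_out = 418430 / 8776.8 = 47.674 °C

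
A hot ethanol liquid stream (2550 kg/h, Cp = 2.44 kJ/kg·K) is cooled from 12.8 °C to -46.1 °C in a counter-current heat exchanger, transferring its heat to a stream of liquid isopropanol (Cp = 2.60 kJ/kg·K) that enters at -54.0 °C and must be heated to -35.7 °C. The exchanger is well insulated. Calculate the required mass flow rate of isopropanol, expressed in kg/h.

Heat released by hot stream: Q = 2550 × 2.44 × (12.8 − -46.1) = 366480 kJ/h
Energy balance on cold side (adiabatic exchanger): Q = ṁ_c·Cp_c·(T_c,out − T_c,in)
ṁ_c = 366480 / [2.60 × (-35.7 − -54.0)] = 7702.3 kg/h

ṁ_c = 7700 kg/h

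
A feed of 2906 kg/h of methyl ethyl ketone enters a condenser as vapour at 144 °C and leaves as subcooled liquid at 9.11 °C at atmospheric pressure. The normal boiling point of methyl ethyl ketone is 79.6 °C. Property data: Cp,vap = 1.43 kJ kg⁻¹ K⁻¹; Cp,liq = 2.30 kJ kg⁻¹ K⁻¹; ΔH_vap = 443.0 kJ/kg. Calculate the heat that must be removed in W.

vapour 144→79.6 °C: -92.092 kJ/kg
condensation at 79.6 °C: -443 kJ/kg
liquid 79.6→9.11 °C: -162.13 kJ/kg
Δh = -92.092 + -443 + -162.13 = -697.22 kJ/kg
Q = ṁ·Δh = 2906 kg/h × -697.22 kJ/kg = -2.0261e+06 kJ/h
|Q| = 562.81 kW = 562810 W

Q_c = 563000 W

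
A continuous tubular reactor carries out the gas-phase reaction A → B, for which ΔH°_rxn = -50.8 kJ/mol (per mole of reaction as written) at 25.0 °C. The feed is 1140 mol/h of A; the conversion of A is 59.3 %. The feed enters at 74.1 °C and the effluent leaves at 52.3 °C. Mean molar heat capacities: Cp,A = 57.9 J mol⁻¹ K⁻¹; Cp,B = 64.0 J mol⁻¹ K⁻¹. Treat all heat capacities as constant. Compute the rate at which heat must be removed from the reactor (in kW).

Q_out = 9.91 kW

Extent of reaction ξ = 0.593 × 1140 = 676.02 mol/h
Reaction term: ξ·ΔH°_rxn = 676.02 × -50.8 = -34342 kJ/h
Sensible, feed 74.1→25 °C: -3240.9 kJ/h
Outlet flows (mol/h): A 463.98, B 676.02
Sensible, products 25→52.3 °C: 1914.5 kJ/h
Q = ΔH = -35668 kJ/h = -9.9078 kW
Heat removed = 9.9078 kW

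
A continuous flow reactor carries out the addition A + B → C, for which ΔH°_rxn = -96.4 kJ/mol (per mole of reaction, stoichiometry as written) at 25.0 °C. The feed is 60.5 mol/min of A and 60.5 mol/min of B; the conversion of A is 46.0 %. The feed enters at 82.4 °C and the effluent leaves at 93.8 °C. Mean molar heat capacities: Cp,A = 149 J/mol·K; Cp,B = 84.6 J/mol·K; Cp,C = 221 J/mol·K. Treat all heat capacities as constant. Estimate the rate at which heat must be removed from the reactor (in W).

Q_out = 42400 W

Extent of reaction ξ = 0.460 × 60.5 = 27.83 mol/min
Reaction term: ξ·ΔH°_rxn = 27.83 × -96.4 = -2682.8 kJ/min
Sensible, feed 82.4→25 °C: -811.22 kJ/min
Outlet flows (mol/min): A 32.67, B 32.67, C 27.83
Sensible, products 25→93.8 °C: 948.21 kJ/min
Q = ΔH = -2545.8 kJ/min = -42.43 kW
Heat removed = 42430 W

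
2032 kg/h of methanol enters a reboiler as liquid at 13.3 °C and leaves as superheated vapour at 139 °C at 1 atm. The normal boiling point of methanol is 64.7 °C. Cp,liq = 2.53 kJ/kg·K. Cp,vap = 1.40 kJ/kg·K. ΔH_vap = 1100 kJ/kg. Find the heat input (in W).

Q = 753000 W

liquid 13.3→64.7 °C: 130.04 kJ/kg
vaporisation at 64.7 °C: 1100 kJ/kg
vapour 64.7→139 °C: 104.02 kJ/kg
Δh = 130.04 + 1100 + 104.02 = 1334.1 kJ/kg
Q = ṁ·Δh = 2032 kg/h × 1334.1 kJ/kg = 2.7108e+06 kJ/h
|Q| = 753 kW = 753000 W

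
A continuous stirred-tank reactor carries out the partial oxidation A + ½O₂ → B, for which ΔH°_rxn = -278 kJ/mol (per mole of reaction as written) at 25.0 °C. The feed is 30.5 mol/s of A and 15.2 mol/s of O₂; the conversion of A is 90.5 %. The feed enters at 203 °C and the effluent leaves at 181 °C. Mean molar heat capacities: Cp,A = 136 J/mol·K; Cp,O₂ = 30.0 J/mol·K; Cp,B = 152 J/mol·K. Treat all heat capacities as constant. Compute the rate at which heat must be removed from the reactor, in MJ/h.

Extent of reaction ξ = 0.905 × 30.5 = 27.602 mol/s
Reaction term: ξ·ΔH°_rxn = 27.602 × -278 = -7673.5 kJ/s
Sensible, feed 203→25 °C: -819.51 kJ/s
Outlet flows (mol/s): A 2.8975, O₂ 1.3987, B 27.602
Sensible, products 25→181 °C: 722.53 kJ/s
Q = ΔH = -7770.5 kJ/s = -7770.5 kW
Heat removed = 27974 MJ/h

Q_out = 28000 MJ/h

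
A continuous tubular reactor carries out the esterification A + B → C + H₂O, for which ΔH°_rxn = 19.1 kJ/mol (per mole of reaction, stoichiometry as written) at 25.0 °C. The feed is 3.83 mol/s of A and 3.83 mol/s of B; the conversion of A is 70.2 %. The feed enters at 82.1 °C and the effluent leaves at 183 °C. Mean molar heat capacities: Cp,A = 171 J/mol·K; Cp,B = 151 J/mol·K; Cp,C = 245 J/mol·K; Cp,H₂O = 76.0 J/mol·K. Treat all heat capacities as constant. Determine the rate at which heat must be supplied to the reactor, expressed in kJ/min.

Q_in = 10500 kJ/min

Extent of reaction ξ = 0.702 × 3.83 = 2.6887 mol/s
Reaction term: ξ·ΔH°_rxn = 2.6887 × 19.1 = 51.353 kJ/s
Sensible, feed 82.1→25 °C: -70.419 kJ/s
Outlet flows (mol/s): A 1.1413, B 1.1413, C 2.6887, H₂O 2.6887
Sensible, products 25→183 °C: 194.43 kJ/s
Q = ΔH = 175.36 kJ/s = 175.36 kW
Heat supplied = 10522 kJ/min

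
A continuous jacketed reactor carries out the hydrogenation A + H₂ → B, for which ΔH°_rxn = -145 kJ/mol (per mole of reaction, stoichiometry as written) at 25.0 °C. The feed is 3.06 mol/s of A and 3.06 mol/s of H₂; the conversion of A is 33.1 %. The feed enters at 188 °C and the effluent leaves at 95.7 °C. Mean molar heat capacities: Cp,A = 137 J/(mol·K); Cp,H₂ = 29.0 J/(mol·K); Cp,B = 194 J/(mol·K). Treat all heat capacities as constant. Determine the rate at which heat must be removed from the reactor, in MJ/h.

Extent of reaction ξ = 0.331 × 3.06 = 1.0129 mol/s
Reaction term: ξ·ΔH°_rxn = 1.0129 × -145 = -146.86 kJ/s
Sensible, feed 188→25 °C: -82.797 kJ/s
Outlet flows (mol/s): A 2.0471, H₂ 2.0471, B 1.0129
Sensible, products 25→95.7 °C: 37.918 kJ/s
Q = ΔH = -191.74 kJ/s = -191.74 kW
Heat removed = 690.28 MJ/h

Q_out = 690 MJ/h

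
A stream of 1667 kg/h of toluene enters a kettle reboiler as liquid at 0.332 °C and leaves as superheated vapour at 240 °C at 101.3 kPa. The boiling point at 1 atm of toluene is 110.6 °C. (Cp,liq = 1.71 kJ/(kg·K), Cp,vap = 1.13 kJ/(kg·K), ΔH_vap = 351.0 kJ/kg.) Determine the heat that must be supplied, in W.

liquid 0.332→110.6 °C: 188.56 kJ/kg
vaporisation at 110.6 °C: 351 kJ/kg
vapour 110.6→240 °C: 146.22 kJ/kg
Δh = 188.56 + 351 + 146.22 = 685.78 kJ/kg
Q = ṁ·Δh = 1667 kg/h × 685.78 kJ/kg = 1.1432e+06 kJ/h
|Q| = 317.55 kW = 317550 W

Q = 318000 W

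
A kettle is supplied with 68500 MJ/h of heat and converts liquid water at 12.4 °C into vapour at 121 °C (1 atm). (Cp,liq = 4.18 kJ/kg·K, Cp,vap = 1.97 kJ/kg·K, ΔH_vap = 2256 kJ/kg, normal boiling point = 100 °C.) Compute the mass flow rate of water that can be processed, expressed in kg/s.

ṁ = 7.14 kg/s

Δh = 4.18×(100−12.4) + 2256 + 1.97×(121−100) = 2663.5 kJ/kg
Q = 68500 MJ/h = 19028 kJ/s = 19028 kJ/s
ṁ = Q/Δh = 19028 / 2663.5 = 7.1438 kg/s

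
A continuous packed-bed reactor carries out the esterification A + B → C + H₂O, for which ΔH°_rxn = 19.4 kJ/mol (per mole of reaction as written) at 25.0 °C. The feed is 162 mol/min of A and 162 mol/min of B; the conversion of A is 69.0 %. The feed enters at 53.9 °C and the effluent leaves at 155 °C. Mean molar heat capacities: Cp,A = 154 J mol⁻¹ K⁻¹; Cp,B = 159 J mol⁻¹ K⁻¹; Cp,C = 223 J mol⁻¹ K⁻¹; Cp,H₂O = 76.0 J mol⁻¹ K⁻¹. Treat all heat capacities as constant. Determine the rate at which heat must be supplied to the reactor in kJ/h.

Q_in = 425000 kJ/h

Extent of reaction ξ = 0.690 × 162 = 111.78 mol/min
Reaction term: ξ·ΔH°_rxn = 111.78 × 19.4 = 2168.5 kJ/min
Sensible, feed 53.9→25 °C: -1465.4 kJ/min
Outlet flows (mol/min): A 50.22, B 50.22, C 111.78, H₂O 111.78
Sensible, products 25→155 °C: 6388.3 kJ/min
Q = ΔH = 7091.5 kJ/min = 118.19 kW
Heat supplied = 425490 kJ/h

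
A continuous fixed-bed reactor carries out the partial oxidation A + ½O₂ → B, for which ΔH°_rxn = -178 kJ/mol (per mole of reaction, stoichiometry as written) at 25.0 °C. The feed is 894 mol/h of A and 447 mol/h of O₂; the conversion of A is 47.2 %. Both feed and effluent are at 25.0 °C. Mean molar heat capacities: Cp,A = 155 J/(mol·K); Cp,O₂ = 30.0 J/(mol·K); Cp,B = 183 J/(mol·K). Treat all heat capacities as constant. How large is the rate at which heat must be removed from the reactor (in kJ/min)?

Extent of reaction ξ = 0.472 × 894 = 421.97 mol/h
Reaction term: ξ·ΔH°_rxn = 421.97 × -178 = -75110 kJ/h
Q = ΔH = -75110 kJ/h = -20.864 kW
Heat removed = 1251.8 kJ/min

Q_out = 1250 kJ/min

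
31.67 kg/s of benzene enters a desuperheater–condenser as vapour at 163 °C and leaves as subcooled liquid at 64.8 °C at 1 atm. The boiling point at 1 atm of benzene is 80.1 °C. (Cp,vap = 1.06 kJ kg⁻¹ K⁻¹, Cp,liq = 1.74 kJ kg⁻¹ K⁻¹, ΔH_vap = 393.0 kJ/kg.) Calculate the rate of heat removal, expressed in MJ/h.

Q_c = 57900 MJ/h

vapour 163→80.1 °C: -87.874 kJ/kg
condensation at 80.1 °C: -393 kJ/kg
liquid 80.1→64.8 °C: -26.622 kJ/kg
Δh = -87.874 + -393 + -26.622 = -507.5 kJ/kg
Q = ṁ·Δh = 31.67 kg/s × -507.5 kJ/kg = -16072 kJ/s
|Q| = 16072 kW = 57861 MJ/h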